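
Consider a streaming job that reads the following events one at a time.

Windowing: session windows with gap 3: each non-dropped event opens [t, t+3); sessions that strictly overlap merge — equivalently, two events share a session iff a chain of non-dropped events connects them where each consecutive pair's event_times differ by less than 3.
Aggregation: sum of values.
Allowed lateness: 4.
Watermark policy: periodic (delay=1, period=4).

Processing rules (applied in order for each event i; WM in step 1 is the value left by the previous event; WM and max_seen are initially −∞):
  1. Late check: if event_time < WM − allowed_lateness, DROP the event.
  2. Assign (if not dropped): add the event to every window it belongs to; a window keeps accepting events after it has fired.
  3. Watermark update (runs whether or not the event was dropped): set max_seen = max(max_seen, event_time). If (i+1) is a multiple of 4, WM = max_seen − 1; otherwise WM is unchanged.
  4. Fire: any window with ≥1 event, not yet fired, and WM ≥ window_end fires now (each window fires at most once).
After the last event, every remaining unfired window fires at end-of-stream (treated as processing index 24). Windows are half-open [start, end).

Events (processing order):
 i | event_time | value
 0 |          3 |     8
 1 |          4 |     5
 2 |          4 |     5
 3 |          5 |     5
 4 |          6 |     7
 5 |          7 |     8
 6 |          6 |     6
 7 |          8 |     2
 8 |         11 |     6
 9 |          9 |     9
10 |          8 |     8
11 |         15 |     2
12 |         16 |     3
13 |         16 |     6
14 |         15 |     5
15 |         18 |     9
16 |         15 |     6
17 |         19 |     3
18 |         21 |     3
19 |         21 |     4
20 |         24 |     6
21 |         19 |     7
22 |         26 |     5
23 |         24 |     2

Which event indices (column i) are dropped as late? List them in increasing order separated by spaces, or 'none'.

i=0 t=3 v=8: → [3,6); WM=−∞
i=1 t=4 v=5: → [3,7); WM=−∞
i=2 t=4 v=5: → [3,7); WM=−∞
i=3 t=5 v=5: → [3,8); WM=4
i=4 t=6 v=7: → [3,9); WM=4
i=5 t=7 v=8: → [3,10); WM=4
i=6 t=6 v=6: → [3,10); WM=4
i=7 t=8 v=2: → [3,11); WM=7
i=8 t=11 v=6: → [11,14); WM=7
i=9 t=9 v=9: → [3,14); WM=7
i=10 t=8 v=8: → [3,14); WM=7
i=11 t=15 v=2: → [15,18); WM=14
i=12 t=16 v=3: → [15,19); WM=14
i=13 t=16 v=6: → [15,19); WM=14
i=14 t=15 v=5: → [15,19); WM=14
i=15 t=18 v=9: → [15,21); WM=17
i=16 t=15 v=6: → [15,21); WM=17
i=17 t=19 v=3: → [15,22); WM=17
i=18 t=21 v=3: → [15,24); WM=17
i=19 t=21 v=4: → [15,24); WM=20
i=20 t=24 v=6: → [24,27); WM=20
i=21 t=19 v=7: → [15,24); WM=20
i=22 t=26 v=5: → [24,29); WM=20
i=23 t=24 v=2: → [24,29); WM=25

none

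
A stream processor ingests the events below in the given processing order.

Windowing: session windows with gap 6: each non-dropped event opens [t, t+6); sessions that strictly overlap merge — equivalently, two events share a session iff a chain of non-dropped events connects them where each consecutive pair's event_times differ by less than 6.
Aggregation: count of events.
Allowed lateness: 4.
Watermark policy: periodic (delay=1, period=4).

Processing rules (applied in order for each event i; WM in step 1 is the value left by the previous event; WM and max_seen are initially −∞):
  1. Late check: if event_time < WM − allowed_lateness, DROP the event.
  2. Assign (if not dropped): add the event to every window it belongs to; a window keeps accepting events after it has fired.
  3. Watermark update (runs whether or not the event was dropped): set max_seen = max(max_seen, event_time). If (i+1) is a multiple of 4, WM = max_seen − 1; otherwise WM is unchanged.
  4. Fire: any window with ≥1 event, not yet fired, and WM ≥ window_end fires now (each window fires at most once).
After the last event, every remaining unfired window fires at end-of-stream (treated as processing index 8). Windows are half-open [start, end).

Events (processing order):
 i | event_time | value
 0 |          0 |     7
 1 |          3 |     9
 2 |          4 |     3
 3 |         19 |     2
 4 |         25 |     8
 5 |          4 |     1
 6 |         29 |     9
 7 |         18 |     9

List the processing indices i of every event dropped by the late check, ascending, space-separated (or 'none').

5

i=0 t=0 v=7: → [0,6); WM=−∞
i=1 t=3 v=9: → [0,9); WM=−∞
i=2 t=4 v=3: → [0,10); WM=−∞
i=3 t=19 v=2: → [19,25); WM=18
i=4 t=25 v=8: → [25,31); WM=18
i=5 t=4 v=1: DROP (t<18-4); WM=18
i=6 t=29 v=9: → [25,35); WM=18
i=7 t=18 v=9: → [18,25); WM=28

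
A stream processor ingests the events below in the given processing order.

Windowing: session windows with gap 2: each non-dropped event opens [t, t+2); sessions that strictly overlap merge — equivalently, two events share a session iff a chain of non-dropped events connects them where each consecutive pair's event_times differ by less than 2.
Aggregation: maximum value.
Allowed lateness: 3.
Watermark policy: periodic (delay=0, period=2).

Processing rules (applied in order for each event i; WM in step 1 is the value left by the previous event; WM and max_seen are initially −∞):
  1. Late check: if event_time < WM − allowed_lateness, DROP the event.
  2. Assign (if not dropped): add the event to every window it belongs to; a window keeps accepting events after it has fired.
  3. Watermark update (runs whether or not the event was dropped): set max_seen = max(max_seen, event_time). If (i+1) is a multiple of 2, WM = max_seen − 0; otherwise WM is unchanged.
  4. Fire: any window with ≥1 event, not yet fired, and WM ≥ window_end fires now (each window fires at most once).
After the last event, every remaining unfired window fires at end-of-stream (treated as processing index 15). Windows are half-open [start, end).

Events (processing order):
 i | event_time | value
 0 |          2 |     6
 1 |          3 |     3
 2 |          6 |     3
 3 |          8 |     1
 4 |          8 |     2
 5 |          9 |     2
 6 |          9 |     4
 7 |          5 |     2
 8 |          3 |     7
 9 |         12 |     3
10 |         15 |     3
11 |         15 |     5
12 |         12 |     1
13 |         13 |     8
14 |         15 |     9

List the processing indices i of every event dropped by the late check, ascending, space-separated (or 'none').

i=0 t=2 v=6: → [2,4); WM=−∞
i=1 t=3 v=3: → [2,5); WM=3
i=2 t=6 v=3: → [6,8); WM=3
i=3 t=8 v=1: → [8,10); WM=8
i=4 t=8 v=2: → [8,10); WM=8
i=5 t=9 v=2: → [8,11); WM=9
i=6 t=9 v=4: → [8,11); WM=9
i=7 t=5 v=2: DROP (t<9-3); WM=9
i=8 t=3 v=7: DROP (t<9-3); WM=9
i=9 t=12 v=3: → [12,14); WM=12
i=10 t=15 v=3: → [15,17); WM=12
i=11 t=15 v=5: → [15,17); WM=15
i=12 t=12 v=1: → [12,14); WM=15
i=13 t=13 v=8: → [12,15); WM=15
i=14 t=15 v=9: → [15,17); WM=15

7 8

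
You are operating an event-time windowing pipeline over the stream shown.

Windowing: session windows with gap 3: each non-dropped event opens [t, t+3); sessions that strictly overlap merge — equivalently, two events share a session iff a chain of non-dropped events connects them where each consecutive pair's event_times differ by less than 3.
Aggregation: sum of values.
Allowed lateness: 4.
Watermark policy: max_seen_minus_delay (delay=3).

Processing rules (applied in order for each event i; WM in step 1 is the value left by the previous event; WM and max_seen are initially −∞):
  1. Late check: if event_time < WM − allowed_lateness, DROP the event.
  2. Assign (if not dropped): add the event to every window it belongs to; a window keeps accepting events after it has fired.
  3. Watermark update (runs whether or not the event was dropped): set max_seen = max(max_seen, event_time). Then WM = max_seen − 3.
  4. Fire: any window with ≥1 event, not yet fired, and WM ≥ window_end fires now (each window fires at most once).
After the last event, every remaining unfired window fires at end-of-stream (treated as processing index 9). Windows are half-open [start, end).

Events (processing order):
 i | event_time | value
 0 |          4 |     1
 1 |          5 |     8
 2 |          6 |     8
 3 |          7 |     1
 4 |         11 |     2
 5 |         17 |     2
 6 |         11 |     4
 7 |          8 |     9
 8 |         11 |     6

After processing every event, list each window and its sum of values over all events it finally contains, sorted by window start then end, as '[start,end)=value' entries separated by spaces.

i=0 t=4 v=1: → [4,7); WM=1
i=1 t=5 v=8: → [4,8); WM=2
i=2 t=6 v=8: → [4,9); WM=3
i=3 t=7 v=1: → [4,10); WM=4
i=4 t=11 v=2: → [11,14); WM=8
i=5 t=17 v=2: → [17,20); WM=14
i=6 t=11 v=4: → [11,14); WM=14
i=7 t=8 v=9: DROP (t<14-4); WM=14
i=8 t=11 v=6: → [11,14); WM=14

[4,10)=18 [11,14)=12 [17,20)=2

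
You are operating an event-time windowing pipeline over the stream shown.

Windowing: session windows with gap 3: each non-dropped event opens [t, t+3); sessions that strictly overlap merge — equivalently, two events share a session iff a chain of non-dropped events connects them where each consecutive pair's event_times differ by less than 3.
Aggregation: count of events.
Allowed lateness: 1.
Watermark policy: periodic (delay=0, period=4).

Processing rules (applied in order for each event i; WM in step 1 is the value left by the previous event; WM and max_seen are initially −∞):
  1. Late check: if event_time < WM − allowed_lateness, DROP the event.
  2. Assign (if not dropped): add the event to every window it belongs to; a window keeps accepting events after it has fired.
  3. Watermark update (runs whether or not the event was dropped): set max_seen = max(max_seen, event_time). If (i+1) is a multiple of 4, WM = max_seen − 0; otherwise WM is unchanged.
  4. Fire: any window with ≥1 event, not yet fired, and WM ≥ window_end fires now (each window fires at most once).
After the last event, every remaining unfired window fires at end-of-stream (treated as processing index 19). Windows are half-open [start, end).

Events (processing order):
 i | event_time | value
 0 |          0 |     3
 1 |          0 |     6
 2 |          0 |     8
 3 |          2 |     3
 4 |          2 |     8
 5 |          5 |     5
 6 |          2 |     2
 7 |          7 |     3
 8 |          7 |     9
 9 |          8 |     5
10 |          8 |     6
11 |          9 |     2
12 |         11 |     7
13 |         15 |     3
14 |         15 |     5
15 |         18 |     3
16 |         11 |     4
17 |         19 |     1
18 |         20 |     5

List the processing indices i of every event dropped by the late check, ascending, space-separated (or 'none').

16

i=0 t=0 v=3: → [0,3); WM=−∞
i=1 t=0 v=6: → [0,3); WM=−∞
i=2 t=0 v=8: → [0,3); WM=−∞
i=3 t=2 v=3: → [0,5); WM=2
i=4 t=2 v=8: → [0,5); WM=2
i=5 t=5 v=5: → [5,8); WM=2
i=6 t=2 v=2: → [0,5); WM=2
i=7 t=7 v=3: → [5,10); WM=7
i=8 t=7 v=9: → [5,10); WM=7
i=9 t=8 v=5: → [5,11); WM=7
i=10 t=8 v=6: → [5,11); WM=7
i=11 t=9 v=2: → [5,12); WM=9
i=12 t=11 v=7: → [5,14); WM=9
i=13 t=15 v=3: → [15,18); WM=9
i=14 t=15 v=5: → [15,18); WM=9
i=15 t=18 v=3: → [18,21); WM=18
i=16 t=11 v=4: DROP (t<18-1); WM=18
i=17 t=19 v=1: → [18,22); WM=18
i=18 t=20 v=5: → [18,23); WM=18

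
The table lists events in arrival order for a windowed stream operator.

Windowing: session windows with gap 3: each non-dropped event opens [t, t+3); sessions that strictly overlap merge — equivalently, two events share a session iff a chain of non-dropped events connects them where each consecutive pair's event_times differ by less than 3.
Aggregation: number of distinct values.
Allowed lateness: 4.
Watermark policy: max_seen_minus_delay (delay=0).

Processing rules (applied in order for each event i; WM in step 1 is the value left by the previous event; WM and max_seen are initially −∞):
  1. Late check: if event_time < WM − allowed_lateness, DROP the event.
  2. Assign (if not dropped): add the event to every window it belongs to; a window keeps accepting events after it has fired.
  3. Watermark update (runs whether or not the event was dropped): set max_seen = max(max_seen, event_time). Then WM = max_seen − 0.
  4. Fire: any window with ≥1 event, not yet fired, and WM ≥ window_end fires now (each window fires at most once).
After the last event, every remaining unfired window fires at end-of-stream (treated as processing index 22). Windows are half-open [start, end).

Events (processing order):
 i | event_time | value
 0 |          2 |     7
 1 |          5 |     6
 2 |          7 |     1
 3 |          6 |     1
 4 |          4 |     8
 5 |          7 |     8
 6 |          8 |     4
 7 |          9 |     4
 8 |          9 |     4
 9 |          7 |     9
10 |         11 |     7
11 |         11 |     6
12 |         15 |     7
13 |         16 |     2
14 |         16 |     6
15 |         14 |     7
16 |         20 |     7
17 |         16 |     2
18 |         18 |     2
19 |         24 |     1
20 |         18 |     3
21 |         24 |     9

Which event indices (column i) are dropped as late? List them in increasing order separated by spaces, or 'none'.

i=0 t=2 v=7: → [2,5); WM=2
i=1 t=5 v=6: → [5,8); WM=5
i=2 t=7 v=1: → [5,10); WM=7
i=3 t=6 v=1: → [5,10); WM=7
i=4 t=4 v=8: → [2,10); WM=7
i=5 t=7 v=8: → [2,10); WM=7
i=6 t=8 v=4: → [2,11); WM=8
i=7 t=9 v=4: → [2,12); WM=9
i=8 t=9 v=4: → [2,12); WM=9
i=9 t=7 v=9: → [2,12); WM=9
i=10 t=11 v=7: → [2,14); WM=11
i=11 t=11 v=6: → [2,14); WM=11
i=12 t=15 v=7: → [15,18); WM=15
i=13 t=16 v=2: → [15,19); WM=16
i=14 t=16 v=6: → [15,19); WM=16
i=15 t=14 v=7: → [14,19); WM=16
i=16 t=20 v=7: → [20,23); WM=20
i=17 t=16 v=2: → [14,19); WM=20
i=18 t=18 v=2: → [14,23); WM=20
i=19 t=24 v=1: → [24,27); WM=24
i=20 t=18 v=3: DROP (t<24-4); WM=24
i=21 t=24 v=9: → [24,27); WM=24

20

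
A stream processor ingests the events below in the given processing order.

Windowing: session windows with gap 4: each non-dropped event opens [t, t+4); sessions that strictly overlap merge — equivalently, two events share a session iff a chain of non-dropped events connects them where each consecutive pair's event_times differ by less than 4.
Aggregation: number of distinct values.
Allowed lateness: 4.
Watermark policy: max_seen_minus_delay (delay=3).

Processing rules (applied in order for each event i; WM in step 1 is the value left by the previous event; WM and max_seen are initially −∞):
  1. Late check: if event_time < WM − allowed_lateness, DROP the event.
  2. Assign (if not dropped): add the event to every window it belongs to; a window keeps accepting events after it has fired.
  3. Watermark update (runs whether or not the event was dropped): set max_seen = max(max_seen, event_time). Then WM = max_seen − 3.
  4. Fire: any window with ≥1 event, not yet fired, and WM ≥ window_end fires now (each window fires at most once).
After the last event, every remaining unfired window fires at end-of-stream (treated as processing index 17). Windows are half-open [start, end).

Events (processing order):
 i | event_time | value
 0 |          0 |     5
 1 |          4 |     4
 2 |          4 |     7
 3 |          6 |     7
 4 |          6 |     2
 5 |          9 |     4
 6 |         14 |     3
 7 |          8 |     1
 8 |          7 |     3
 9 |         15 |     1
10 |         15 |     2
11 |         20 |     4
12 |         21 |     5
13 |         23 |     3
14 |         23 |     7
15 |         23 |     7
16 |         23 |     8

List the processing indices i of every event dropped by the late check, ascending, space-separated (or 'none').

i=0 t=0 v=5: → [0,4); WM=-3
i=1 t=4 v=4: → [4,8); WM=1
i=2 t=4 v=7: → [4,8); WM=1
i=3 t=6 v=7: → [4,10); WM=3
i=4 t=6 v=2: → [4,10); WM=3
i=5 t=9 v=4: → [4,13); WM=6
i=6 t=14 v=3: → [14,18); WM=11
i=7 t=8 v=1: → [4,13); WM=11
i=8 t=7 v=3: → [4,13); WM=11
i=9 t=15 v=1: → [14,19); WM=12
i=10 t=15 v=2: → [14,19); WM=12
i=11 t=20 v=4: → [20,24); WM=17
i=12 t=21 v=5: → [20,25); WM=18
i=13 t=23 v=3: → [20,27); WM=20
i=14 t=23 v=7: → [20,27); WM=20
i=15 t=23 v=7: → [20,27); WM=20
i=16 t=23 v=8: → [20,27); WM=20

none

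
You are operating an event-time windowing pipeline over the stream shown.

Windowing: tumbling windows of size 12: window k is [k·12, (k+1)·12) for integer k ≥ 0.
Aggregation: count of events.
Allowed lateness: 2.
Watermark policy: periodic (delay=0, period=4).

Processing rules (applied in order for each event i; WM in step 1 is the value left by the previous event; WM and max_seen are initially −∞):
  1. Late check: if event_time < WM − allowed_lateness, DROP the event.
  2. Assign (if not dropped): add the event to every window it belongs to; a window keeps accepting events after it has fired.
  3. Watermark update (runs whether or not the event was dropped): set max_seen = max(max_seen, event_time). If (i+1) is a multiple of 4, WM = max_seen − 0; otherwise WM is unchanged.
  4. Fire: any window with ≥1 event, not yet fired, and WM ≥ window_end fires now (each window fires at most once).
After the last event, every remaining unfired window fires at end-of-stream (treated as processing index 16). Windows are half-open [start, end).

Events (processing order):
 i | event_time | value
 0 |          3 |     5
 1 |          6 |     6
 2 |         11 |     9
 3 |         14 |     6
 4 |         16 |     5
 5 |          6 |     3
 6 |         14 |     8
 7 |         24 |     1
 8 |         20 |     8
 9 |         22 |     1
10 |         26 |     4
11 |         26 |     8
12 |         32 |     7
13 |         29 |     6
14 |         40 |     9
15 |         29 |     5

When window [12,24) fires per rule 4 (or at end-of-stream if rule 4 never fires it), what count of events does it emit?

3

i=0 t=3 v=5: → [0,12); WM=−∞
i=1 t=6 v=6: → [0,12); WM=−∞
i=2 t=11 v=9: → [0,12); WM=−∞
i=3 t=14 v=6: → [12,24); WM=14; [0,12) fires=3
i=4 t=16 v=5: → [12,24); WM=14
i=5 t=6 v=3: DROP (t<14-2); WM=14
i=6 t=14 v=8: → [12,24); WM=14
i=7 t=24 v=1: → [24,36); WM=24; [12,24) fires=3
i=8 t=20 v=8: DROP (t<24-2); WM=24
i=9 t=22 v=1: → [12,24); WM=24
i=10 t=26 v=4: → [24,36); WM=24
i=11 t=26 v=8: → [24,36); WM=26
i=12 t=32 v=7: → [24,36); WM=26
i=13 t=29 v=6: → [24,36); WM=26
i=14 t=40 v=9: → [36,48); WM=26
i=15 t=29 v=5: → [24,36); WM=40; [24,36) fires=6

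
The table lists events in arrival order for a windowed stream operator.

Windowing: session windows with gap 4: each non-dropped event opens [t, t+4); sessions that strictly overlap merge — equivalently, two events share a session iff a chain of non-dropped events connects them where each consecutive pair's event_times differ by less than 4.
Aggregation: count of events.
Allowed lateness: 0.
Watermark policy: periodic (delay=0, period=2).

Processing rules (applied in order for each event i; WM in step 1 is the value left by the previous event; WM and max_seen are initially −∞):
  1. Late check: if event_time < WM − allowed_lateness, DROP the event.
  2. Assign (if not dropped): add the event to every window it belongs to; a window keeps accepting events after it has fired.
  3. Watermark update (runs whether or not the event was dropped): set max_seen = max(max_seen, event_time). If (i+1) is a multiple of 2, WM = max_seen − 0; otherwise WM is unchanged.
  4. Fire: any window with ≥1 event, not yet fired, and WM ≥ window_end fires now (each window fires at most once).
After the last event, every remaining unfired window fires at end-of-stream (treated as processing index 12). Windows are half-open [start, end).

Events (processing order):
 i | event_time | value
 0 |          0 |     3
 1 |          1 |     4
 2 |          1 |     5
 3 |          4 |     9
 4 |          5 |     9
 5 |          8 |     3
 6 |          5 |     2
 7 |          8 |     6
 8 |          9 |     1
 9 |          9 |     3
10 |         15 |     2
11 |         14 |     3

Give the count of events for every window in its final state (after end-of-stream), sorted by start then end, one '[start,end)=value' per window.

[0,13)=9 [14,19)=2

i=0 t=0 v=3: → [0,4); WM=−∞
i=1 t=1 v=4: → [0,5); WM=1
i=2 t=1 v=5: → [0,5); WM=1
i=3 t=4 v=9: → [0,8); WM=4
i=4 t=5 v=9: → [0,9); WM=4
i=5 t=8 v=3: → [0,12); WM=8
i=6 t=5 v=2: DROP (t<8-0); WM=8
i=7 t=8 v=6: → [0,12); WM=8
i=8 t=9 v=1: → [0,13); WM=8
i=9 t=9 v=3: → [0,13); WM=9
i=10 t=15 v=2: → [15,19); WM=9
i=11 t=14 v=3: → [14,19); WM=15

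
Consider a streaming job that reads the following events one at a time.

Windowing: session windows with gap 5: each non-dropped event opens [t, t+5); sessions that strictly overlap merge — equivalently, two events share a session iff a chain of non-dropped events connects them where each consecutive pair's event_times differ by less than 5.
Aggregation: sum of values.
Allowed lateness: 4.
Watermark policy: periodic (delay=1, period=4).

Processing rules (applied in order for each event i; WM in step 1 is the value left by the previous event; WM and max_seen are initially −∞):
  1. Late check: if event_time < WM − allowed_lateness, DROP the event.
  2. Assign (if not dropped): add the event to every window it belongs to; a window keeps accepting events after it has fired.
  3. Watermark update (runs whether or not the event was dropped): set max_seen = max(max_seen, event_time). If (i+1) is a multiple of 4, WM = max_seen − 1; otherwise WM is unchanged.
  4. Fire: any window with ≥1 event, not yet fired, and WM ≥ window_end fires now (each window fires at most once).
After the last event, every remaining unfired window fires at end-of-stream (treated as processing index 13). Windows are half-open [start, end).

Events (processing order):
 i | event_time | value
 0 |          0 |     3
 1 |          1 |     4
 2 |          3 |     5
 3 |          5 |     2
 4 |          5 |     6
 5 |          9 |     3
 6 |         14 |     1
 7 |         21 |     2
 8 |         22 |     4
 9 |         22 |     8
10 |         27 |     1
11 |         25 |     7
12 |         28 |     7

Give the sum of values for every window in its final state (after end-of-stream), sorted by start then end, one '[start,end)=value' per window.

[0,14)=23 [14,19)=1 [21,33)=29

i=0 t=0 v=3: → [0,5); WM=−∞
i=1 t=1 v=4: → [0,6); WM=−∞
i=2 t=3 v=5: → [0,8); WM=−∞
i=3 t=5 v=2: → [0,10); WM=4
i=4 t=5 v=6: → [0,10); WM=4
i=5 t=9 v=3: → [0,14); WM=4
i=6 t=14 v=1: → [14,19); WM=4
i=7 t=21 v=2: → [21,26); WM=20
i=8 t=22 v=4: → [21,27); WM=20
i=9 t=22 v=8: → [21,27); WM=20
i=10 t=27 v=1: → [27,32); WM=20
i=11 t=25 v=7: → [21,32); WM=26
i=12 t=28 v=7: → [21,33); WM=26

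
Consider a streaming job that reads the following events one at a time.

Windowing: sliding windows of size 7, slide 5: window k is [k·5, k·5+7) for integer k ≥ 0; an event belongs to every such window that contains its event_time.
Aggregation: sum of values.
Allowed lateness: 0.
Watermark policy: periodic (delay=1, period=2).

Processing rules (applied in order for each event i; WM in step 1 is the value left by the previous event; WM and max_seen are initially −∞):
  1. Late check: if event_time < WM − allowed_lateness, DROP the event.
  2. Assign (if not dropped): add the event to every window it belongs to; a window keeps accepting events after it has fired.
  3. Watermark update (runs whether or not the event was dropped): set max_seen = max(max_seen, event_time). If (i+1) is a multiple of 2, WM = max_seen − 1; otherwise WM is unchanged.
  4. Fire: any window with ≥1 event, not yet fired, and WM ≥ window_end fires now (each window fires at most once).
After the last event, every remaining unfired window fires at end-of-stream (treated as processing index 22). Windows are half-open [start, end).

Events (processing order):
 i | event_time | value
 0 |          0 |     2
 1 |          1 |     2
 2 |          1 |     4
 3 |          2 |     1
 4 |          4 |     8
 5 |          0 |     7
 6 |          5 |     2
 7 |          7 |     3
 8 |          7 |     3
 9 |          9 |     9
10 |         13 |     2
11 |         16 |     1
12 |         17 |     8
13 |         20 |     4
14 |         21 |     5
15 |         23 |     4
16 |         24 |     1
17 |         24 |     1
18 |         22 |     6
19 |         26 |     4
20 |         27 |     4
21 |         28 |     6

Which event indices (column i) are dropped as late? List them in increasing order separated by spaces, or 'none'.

i=0 t=0 v=2: → [0,7); WM=−∞
i=1 t=1 v=2: → [0,7); WM=0
i=2 t=1 v=4: → [0,7); WM=0
i=3 t=2 v=1: → [0,7); WM=1
i=4 t=4 v=8: → [0,7); WM=1
i=5 t=0 v=7: DROP (t<1-0); WM=3
i=6 t=5 v=2: → [5,12),[0,7); WM=3
i=7 t=7 v=3: → [5,12); WM=6
i=8 t=7 v=3: → [5,12); WM=6
i=9 t=9 v=9: → [5,12); WM=8; [0,7) fires=19
i=10 t=13 v=2: → [10,17); WM=8
i=11 t=16 v=1: → [15,22),[10,17); WM=15; [5,12) fires=17
i=12 t=17 v=8: → [15,22); WM=15
i=13 t=20 v=4: → [20,27),[15,22); WM=19; [10,17) fires=3
i=14 t=21 v=5: → [20,27),[15,22); WM=19
i=15 t=23 v=4: → [20,27); WM=22; [15,22) fires=18
i=16 t=24 v=1: → [20,27); WM=22
i=17 t=24 v=1: → [20,27); WM=23
i=18 t=22 v=6: DROP (t<23-0); WM=23
i=19 t=26 v=4: → [25,32),[20,27); WM=25
i=20 t=27 v=4: → [25,32); WM=25
i=21 t=28 v=6: → [25,32); WM=27; [20,27) fires=19

5 18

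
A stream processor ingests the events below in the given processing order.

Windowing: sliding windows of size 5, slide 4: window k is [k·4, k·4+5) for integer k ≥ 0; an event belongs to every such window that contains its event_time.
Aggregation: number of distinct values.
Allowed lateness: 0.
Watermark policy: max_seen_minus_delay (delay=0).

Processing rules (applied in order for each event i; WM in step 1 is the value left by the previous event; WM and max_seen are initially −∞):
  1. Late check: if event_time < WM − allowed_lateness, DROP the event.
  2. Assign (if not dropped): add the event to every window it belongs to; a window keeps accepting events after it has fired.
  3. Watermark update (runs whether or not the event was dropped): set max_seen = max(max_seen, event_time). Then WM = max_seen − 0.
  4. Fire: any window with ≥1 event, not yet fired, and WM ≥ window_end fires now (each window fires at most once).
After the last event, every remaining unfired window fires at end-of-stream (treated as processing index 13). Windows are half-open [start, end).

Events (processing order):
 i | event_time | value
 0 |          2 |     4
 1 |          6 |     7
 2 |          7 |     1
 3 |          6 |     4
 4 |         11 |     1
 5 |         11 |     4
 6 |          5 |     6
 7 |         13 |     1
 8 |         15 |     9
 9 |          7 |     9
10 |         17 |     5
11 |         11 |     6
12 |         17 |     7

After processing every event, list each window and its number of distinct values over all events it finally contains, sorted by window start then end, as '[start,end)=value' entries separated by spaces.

[0,5)=1 [4,9)=2 [8,13)=2 [12,17)=2 [16,21)=2

i=0 t=2 v=4: → [0,5); WM=2
i=1 t=6 v=7: → [4,9); WM=6; [0,5) fires=1
i=2 t=7 v=1: → [4,9); WM=7
i=3 t=6 v=4: DROP (t<7-0); WM=7
i=4 t=11 v=1: → [8,13); WM=11; [4,9) fires=2
i=5 t=11 v=4: → [8,13); WM=11
i=6 t=5 v=6: DROP (t<11-0); WM=11
i=7 t=13 v=1: → [12,17); WM=13; [8,13) fires=2
i=8 t=15 v=9: → [12,17); WM=15
i=9 t=7 v=9: DROP (t<15-0); WM=15
i=10 t=17 v=5: → [16,21); WM=17; [12,17) fires=2
i=11 t=11 v=6: DROP (t<17-0); WM=17
i=12 t=17 v=7: → [16,21); WM=17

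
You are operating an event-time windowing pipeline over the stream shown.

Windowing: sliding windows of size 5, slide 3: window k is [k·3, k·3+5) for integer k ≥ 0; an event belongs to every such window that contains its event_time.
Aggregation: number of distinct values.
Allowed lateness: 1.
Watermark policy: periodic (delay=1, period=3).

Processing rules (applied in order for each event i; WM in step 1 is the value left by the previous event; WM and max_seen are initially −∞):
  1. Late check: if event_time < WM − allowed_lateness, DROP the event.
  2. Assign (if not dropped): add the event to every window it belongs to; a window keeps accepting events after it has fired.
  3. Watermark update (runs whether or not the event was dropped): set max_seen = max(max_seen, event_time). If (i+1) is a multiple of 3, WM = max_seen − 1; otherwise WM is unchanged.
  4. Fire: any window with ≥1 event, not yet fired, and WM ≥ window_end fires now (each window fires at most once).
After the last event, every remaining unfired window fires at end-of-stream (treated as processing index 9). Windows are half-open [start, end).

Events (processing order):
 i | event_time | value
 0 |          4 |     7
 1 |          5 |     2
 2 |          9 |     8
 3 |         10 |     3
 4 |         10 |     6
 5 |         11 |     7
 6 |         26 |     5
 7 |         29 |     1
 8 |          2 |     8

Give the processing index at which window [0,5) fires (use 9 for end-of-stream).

2

i=0 t=4 v=7: → [3,8),[0,5); WM=−∞
i=1 t=5 v=2: → [3,8); WM=−∞
i=2 t=9 v=8: → [9,14),[6,11); WM=8; [0,5) fires=1 [3,8) fires=2
i=3 t=10 v=3: → [9,14),[6,11); WM=8
i=4 t=10 v=6: → [9,14),[6,11); WM=8
i=5 t=11 v=7: → [9,14); WM=10
i=6 t=26 v=5: → [24,29); WM=10
i=7 t=29 v=1: → [27,32); WM=10
i=8 t=2 v=8: DROP (t<10-1); WM=28; [6,11) fires=3 [9,14) fires=4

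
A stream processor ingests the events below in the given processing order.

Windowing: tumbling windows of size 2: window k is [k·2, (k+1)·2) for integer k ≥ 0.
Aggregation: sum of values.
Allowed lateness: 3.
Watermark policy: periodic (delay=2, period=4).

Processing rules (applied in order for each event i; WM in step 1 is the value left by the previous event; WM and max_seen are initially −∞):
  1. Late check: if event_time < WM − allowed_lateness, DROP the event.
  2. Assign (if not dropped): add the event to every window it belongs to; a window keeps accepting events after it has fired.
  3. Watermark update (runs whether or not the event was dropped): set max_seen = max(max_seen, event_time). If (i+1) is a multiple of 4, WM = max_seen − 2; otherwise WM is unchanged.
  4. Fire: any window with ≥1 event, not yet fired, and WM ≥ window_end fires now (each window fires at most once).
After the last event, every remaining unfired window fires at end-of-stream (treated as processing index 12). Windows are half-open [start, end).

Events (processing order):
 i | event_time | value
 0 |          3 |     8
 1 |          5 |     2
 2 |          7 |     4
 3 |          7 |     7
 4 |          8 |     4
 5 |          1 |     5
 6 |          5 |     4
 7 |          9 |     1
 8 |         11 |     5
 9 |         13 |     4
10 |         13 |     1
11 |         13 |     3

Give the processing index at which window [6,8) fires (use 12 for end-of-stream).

i=0 t=3 v=8: → [2,4); WM=−∞
i=1 t=5 v=2: → [4,6); WM=−∞
i=2 t=7 v=4: → [6,8); WM=−∞
i=3 t=7 v=7: → [6,8); WM=5; [2,4) fires=8
i=4 t=8 v=4: → [8,10); WM=5
i=5 t=1 v=5: DROP (t<5-3); WM=5
i=6 t=5 v=4: → [4,6); WM=5
i=7 t=9 v=1: → [8,10); WM=7; [4,6) fires=6
i=8 t=11 v=5: → [10,12); WM=7
i=9 t=13 v=4: → [12,14); WM=7
i=10 t=13 v=1: → [12,14); WM=7
i=11 t=13 v=3: → [12,14); WM=11; [6,8) fires=11 [8,10) fires=5

11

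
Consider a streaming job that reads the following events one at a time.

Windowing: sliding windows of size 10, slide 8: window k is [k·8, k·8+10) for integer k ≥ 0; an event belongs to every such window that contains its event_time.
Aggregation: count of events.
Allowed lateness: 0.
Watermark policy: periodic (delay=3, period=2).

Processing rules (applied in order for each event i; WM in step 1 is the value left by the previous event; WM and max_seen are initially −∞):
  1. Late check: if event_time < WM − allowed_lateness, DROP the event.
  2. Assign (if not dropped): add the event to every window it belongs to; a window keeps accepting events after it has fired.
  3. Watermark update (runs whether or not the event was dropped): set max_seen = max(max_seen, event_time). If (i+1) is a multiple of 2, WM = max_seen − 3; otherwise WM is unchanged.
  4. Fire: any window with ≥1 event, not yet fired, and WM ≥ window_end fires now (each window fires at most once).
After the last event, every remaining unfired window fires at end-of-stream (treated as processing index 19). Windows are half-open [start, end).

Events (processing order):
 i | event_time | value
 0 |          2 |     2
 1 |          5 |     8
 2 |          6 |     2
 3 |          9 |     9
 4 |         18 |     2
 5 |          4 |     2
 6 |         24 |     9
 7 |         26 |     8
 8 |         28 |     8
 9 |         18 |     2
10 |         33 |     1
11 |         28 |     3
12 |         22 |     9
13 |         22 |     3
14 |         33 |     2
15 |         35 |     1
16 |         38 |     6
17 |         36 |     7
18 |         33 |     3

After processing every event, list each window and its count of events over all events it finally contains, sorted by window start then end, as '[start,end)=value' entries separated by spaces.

[0,10)=4 [8,18)=1 [16,26)=2 [24,34)=6 [32,42)=5

i=0 t=2 v=2: → [0,10); WM=−∞
i=1 t=5 v=8: → [0,10); WM=2
i=2 t=6 v=2: → [0,10); WM=2
i=3 t=9 v=9: → [8,18),[0,10); WM=6
i=4 t=18 v=2: → [16,26); WM=6
i=5 t=4 v=2: DROP (t<6-0); WM=15; [0,10) fires=4
i=6 t=24 v=9: → [24,34),[16,26); WM=15
i=7 t=26 v=8: → [24,34); WM=23; [8,18) fires=1
i=8 t=28 v=8: → [24,34); WM=23
i=9 t=18 v=2: DROP (t<23-0); WM=25
i=10 t=33 v=1: → [32,42),[24,34); WM=25
i=11 t=28 v=3: → [24,34); WM=30; [16,26) fires=2
i=12 t=22 v=9: DROP (t<30-0); WM=30
i=13 t=22 v=3: DROP (t<30-0); WM=30
i=14 t=33 v=2: → [32,42),[24,34); WM=30
i=15 t=35 v=1: → [32,42); WM=32
i=16 t=38 v=6: → [32,42); WM=32
i=17 t=36 v=7: → [32,42); WM=35; [24,34) fires=6
i=18 t=33 v=3: DROP (t<35-0); WM=35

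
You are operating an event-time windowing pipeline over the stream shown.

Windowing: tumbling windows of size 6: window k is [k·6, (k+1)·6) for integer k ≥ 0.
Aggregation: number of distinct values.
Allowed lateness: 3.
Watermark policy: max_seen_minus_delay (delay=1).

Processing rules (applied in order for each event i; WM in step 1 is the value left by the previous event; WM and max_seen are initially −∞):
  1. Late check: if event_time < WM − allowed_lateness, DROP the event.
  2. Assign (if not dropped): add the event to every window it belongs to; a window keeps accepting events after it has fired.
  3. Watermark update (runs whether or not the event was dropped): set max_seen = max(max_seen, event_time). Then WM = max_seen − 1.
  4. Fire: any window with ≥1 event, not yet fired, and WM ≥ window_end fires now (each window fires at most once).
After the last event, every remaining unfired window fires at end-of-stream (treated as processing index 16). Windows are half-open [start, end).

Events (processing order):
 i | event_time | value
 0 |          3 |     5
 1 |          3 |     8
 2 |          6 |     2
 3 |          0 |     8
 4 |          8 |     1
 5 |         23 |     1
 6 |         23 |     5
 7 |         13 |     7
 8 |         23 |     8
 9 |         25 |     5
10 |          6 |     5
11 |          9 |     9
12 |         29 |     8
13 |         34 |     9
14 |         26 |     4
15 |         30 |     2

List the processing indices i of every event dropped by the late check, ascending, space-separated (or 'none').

i=0 t=3 v=5: → [0,6); WM=2
i=1 t=3 v=8: → [0,6); WM=2
i=2 t=6 v=2: → [6,12); WM=5
i=3 t=0 v=8: DROP (t<5-3); WM=5
i=4 t=8 v=1: → [6,12); WM=7; [0,6) fires=2
i=5 t=23 v=1: → [18,24); WM=22; [6,12) fires=2
i=6 t=23 v=5: → [18,24); WM=22
i=7 t=13 v=7: DROP (t<22-3); WM=22
i=8 t=23 v=8: → [18,24); WM=22
i=9 t=25 v=5: → [24,30); WM=24; [18,24) fires=3
i=10 t=6 v=5: DROP (t<24-3); WM=24
i=11 t=9 v=9: DROP (t<24-3); WM=24
i=12 t=29 v=8: → [24,30); WM=28
i=13 t=34 v=9: → [30,36); WM=33; [24,30) fires=2
i=14 t=26 v=4: DROP (t<33-3); WM=33
i=15 t=30 v=2: → [30,36); WM=33

3 7 10 11 14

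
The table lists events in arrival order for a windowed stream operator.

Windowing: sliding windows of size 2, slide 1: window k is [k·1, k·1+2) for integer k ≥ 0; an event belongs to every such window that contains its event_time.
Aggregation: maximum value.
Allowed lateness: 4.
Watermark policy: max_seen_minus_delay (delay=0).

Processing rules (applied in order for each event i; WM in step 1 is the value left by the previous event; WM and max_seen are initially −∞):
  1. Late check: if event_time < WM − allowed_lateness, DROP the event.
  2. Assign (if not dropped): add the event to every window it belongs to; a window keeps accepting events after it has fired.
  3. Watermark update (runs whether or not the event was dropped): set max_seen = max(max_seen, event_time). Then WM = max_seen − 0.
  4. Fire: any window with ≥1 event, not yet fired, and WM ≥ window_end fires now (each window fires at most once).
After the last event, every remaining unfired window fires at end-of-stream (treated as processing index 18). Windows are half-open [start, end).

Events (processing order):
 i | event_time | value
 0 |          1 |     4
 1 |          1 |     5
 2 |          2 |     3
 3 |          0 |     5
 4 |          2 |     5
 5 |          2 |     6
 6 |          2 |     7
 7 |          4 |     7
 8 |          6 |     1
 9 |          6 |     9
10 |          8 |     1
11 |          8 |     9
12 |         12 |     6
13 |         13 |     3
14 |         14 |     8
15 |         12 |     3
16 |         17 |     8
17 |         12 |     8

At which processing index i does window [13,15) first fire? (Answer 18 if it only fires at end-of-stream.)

16

i=0 t=1 v=4: → [1,3),[0,2); WM=1
i=1 t=1 v=5: → [1,3),[0,2); WM=1
i=2 t=2 v=3: → [2,4),[1,3); WM=2; [0,2) fires=5
i=3 t=0 v=5: → [0,2); WM=2
i=4 t=2 v=5: → [2,4),[1,3); WM=2
i=5 t=2 v=6: → [2,4),[1,3); WM=2
i=6 t=2 v=7: → [2,4),[1,3); WM=2
i=7 t=4 v=7: → [4,6),[3,5); WM=4; [1,3) fires=7 [2,4) fires=7
i=8 t=6 v=1: → [6,8),[5,7); WM=6; [3,5) fires=7 [4,6) fires=7
i=9 t=6 v=9: → [6,8),[5,7); WM=6
i=10 t=8 v=1: → [8,10),[7,9); WM=8; [5,7) fires=9 [6,8) fires=9
i=11 t=8 v=9: → [8,10),[7,9); WM=8
i=12 t=12 v=6: → [12,14),[11,13); WM=12; [7,9) fires=9 [8,10) fires=9
i=13 t=13 v=3: → [13,15),[12,14); WM=13; [11,13) fires=6
i=14 t=14 v=8: → [14,16),[13,15); WM=14; [12,14) fires=6
i=15 t=12 v=3: → [12,14),[11,13); WM=14
i=16 t=17 v=8: → [17,19),[16,18); WM=17; [13,15) fires=8 [14,16) fires=8
i=17 t=12 v=8: DROP (t<17-4); WM=17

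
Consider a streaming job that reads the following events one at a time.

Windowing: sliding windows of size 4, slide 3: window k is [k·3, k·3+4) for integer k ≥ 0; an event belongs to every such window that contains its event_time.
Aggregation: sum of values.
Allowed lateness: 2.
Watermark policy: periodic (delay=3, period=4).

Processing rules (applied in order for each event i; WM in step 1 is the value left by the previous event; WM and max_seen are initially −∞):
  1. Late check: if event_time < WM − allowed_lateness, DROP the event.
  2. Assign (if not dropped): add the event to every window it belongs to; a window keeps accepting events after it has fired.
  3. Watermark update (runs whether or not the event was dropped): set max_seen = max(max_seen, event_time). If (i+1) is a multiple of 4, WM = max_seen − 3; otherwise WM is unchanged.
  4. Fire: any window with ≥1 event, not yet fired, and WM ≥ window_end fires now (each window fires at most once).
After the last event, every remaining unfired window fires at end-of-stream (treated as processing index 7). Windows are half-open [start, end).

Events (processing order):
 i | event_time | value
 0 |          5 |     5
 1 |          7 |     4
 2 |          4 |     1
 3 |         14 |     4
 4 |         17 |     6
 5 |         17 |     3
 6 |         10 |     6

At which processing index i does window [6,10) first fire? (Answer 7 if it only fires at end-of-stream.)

3

i=0 t=5 v=5: → [3,7); WM=−∞
i=1 t=7 v=4: → [6,10); WM=−∞
i=2 t=4 v=1: → [3,7); WM=−∞
i=3 t=14 v=4: → [12,16); WM=11; [3,7) fires=6 [6,10) fires=4
i=4 t=17 v=6: → [15,19); WM=11
i=5 t=17 v=3: → [15,19); WM=11
i=6 t=10 v=6: → [9,13); WM=11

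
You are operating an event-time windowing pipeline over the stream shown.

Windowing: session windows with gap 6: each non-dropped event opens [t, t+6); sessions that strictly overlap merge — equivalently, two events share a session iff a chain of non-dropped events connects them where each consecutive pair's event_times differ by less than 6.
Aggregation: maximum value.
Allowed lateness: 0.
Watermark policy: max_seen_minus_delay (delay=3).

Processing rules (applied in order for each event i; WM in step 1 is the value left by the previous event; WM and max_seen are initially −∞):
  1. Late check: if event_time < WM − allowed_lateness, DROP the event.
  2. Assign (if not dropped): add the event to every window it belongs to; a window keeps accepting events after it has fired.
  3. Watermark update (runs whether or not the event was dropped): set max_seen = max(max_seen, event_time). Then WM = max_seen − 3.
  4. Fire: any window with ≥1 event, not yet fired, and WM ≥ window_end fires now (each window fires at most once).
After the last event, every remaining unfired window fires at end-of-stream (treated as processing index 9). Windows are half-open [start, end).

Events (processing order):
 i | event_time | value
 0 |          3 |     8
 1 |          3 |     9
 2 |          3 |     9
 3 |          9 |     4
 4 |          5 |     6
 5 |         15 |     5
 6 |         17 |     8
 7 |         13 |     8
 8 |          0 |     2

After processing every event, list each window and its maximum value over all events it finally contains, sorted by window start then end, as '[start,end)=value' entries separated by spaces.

i=0 t=3 v=8: → [3,9); WM=0
i=1 t=3 v=9: → [3,9); WM=0
i=2 t=3 v=9: → [3,9); WM=0
i=3 t=9 v=4: → [9,15); WM=6
i=4 t=5 v=6: DROP (t<6-0); WM=6
i=5 t=15 v=5: → [15,21); WM=12
i=6 t=17 v=8: → [15,23); WM=14
i=7 t=13 v=8: DROP (t<14-0); WM=14
i=8 t=0 v=2: DROP (t<14-0); WM=14

[3,9)=9 [9,15)=4 [15,23)=8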